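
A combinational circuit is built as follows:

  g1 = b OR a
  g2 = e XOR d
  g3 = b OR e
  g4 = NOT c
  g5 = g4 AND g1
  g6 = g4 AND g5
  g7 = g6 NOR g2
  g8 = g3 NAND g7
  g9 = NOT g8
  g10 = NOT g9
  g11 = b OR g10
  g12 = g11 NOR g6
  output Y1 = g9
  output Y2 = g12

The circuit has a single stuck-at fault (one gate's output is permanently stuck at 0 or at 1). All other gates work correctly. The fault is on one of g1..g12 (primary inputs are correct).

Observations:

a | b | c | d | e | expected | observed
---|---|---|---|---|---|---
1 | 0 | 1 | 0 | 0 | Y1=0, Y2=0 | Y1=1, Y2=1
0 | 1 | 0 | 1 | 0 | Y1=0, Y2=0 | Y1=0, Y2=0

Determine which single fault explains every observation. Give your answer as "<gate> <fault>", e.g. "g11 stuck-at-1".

Fault-free values for test 1 (a=1, b=0, c=1, d=0, e=0): g1=1, g2=0, g3=0, g4=0, g5=0, g6=0, g7=1, g8=1, g9=0, g10=1, g11=1, g12=0, giving Y1=0, Y2=0. Observed Y1=1, Y2=1.
Test 1: faults giving observed Y1=1, Y2=1 are {g3 stuck-at-1, g8 stuck-at-0, g9 stuck-at-1}.
Test 2 (a=0, b=1, c=0, d=1, e=0): fault-free g1=1, g2=1, g3=1, g4=1, g5=1, g6=1, g7=0, g8=1, g9=0, g10=1, g11=1, g12=0 → Y1=0, Y2=0; observed Y1=0, Y2=0. Eliminates g8 stuck-at-0, g9 stuck-at-1.
Only g3 stuck-at-1 is consistent with every test.

g3 stuck-at-1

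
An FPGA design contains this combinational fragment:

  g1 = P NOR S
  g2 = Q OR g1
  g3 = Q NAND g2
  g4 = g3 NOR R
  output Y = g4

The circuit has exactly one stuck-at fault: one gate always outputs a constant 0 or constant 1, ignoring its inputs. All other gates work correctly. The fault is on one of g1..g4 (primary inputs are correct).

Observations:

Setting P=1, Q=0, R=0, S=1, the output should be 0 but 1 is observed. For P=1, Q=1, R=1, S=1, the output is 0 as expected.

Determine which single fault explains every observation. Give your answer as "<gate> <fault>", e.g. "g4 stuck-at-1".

g3 stuck-at-0

Fault-free values for test 1 (P=1, Q=0, R=0, S=1): g1=0, g2=0, g3=1, g4=0, giving Y=0. Observed 1.
Test 1: faults giving observed 1 are {g3 stuck-at-0, g4 stuck-at-1}.
Test 2 (P=1, Q=1, R=1, S=1): fault-free g1=0, g2=1, g3=0, g4=0 → 0; observed 0. Eliminates g4 stuck-at-1.
Only g3 stuck-at-0 is consistent with every test.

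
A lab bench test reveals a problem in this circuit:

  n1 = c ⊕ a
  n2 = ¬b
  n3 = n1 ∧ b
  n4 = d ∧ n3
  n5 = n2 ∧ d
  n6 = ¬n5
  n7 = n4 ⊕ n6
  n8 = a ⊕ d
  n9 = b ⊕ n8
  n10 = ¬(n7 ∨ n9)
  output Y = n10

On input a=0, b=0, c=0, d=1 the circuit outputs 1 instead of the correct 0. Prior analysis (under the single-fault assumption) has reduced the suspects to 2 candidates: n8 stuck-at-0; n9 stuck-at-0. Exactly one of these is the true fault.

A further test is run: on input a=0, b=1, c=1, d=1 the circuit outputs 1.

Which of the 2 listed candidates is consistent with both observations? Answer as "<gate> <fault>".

n9 stuck-at-0

Evaluate each candidate on input a=0, b=1, c=1, d=1:
  n8 stuck-at-0: n1=1, n2=0, n3=1, n4=1, n5=0, n6=1, n7=0, n8=0 [stuck-at-0], n9=1, n10=0 → 0 — eliminated
  n9 stuck-at-0: n1=1, n2=0, n3=1, n4=1, n5=0, n6=1, n7=0, n8=1, n9=0 [stuck-at-0], n10=1 → 1 — matches
Only n9 stuck-at-0 reproduces the observed 1.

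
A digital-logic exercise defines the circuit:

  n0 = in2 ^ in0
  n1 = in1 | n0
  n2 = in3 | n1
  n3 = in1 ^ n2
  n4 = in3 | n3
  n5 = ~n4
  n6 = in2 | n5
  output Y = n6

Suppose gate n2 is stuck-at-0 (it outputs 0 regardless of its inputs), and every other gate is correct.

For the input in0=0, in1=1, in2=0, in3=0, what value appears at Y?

0

Propagate with n2 forced: n0=0, n1=1, n2=0 [stuck-at-0], n3=1, n4=1, n5=0, n6=0.
So Y = 0. (Without the fault it would be 1.)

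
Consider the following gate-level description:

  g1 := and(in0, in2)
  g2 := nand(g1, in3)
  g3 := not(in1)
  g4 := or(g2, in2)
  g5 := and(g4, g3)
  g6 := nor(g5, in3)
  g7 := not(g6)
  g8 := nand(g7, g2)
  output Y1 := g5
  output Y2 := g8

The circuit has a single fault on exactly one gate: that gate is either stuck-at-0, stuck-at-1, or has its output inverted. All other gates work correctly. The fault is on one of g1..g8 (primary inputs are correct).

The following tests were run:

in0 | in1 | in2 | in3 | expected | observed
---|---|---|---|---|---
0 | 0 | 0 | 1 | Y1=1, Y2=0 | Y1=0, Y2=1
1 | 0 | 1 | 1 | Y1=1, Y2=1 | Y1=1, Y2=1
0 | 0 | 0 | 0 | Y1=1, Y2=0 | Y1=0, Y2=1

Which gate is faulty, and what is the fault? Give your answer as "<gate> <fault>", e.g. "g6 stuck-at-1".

g2 stuck-at-0

Fault-free values for test 1 (in0=0, in1=0, in2=0, in3=1): g1=0, g2=1, g3=1, g4=1, g5=1, g6=0, g7=1, g8=0, giving Y1=1, Y2=0. Observed Y1=0, Y2=1.
Test 1: faults giving observed Y1=0, Y2=1 are {g1 stuck-at-1, g1 inverted output, g2 stuck-at-0, g2 inverted output}.
Test 2 (in0=1, in1=0, in2=1, in3=1): fault-free g1=1, g2=0, g3=1, g4=1, g5=1, g6=0, g7=1, g8=1 → Y1=1, Y2=1; observed Y1=1, Y2=1. Eliminates g1 inverted output, g2 inverted output.
Test 3 (in0=0, in1=0, in2=0, in3=0): fault-free g1=0, g2=1, g3=1, g4=1, g5=1, g6=0, g7=1, g8=0 → Y1=1, Y2=0; observed Y1=0, Y2=1. Eliminates g1 stuck-at-1.
Only g2 stuck-at-0 is consistent with every test.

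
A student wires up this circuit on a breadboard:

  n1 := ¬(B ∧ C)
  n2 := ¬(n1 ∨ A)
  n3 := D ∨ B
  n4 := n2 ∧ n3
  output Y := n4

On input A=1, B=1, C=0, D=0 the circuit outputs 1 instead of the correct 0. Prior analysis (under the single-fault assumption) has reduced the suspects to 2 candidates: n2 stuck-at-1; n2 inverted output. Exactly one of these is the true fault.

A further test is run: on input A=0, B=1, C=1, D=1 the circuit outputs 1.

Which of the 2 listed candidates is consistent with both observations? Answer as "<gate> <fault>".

n2 stuck-at-1

Evaluate each candidate on input A=0, B=1, C=1, D=1:
  n2 stuck-at-1: n1=0, n2=1 [stuck-at-1], n3=1, n4=1 → 1 — matches
  n2 inverted output: n1=0, n2=0 [inverted output], n3=1, n4=0 → 0 — eliminated
Only n2 stuck-at-1 reproduces the observed 1.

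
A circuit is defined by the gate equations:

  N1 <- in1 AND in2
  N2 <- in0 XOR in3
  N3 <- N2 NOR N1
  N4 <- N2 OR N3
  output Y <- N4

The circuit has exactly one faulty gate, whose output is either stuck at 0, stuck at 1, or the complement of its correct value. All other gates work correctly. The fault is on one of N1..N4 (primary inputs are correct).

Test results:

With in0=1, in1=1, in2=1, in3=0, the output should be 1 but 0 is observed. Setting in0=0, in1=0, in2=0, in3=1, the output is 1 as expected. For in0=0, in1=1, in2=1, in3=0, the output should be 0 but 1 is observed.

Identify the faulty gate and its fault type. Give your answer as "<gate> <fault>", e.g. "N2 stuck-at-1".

N2 inverted output

Fault-free values for test 1 (in0=1, in1=1, in2=1, in3=0): N1=1, N2=1, N3=0, N4=1, giving Y=1. Observed 0.
Test 1: faults giving observed 0 are {N2 stuck-at-0, N2 inverted output, N4 stuck-at-0, N4 inverted output}.
Test 2 (in0=0, in1=0, in2=0, in3=1): fault-free N1=0, N2=1, N3=0, N4=1 → 1; observed 1. Eliminates N4 stuck-at-0, N4 inverted output.
Test 3 (in0=0, in1=1, in2=1, in3=0): fault-free N1=1, N2=0, N3=0, N4=0 → 0; observed 1. Eliminates N2 stuck-at-0.
Only N2 inverted output is consistent with every test.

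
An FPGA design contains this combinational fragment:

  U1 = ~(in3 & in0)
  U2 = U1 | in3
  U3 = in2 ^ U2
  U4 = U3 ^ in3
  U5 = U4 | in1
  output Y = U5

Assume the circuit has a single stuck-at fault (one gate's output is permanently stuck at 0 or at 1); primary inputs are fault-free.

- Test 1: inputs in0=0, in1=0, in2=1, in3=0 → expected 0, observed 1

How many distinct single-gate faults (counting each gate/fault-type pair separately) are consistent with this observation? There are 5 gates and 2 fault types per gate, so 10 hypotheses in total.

5

Fault-free: U1=1, U2=1, U3=0, U4=0, U5=0 → 0. Observed 1.
  U1 stuck-at-0: output 1 ✓
  U1 stuck-at-1: output 0 ✗
  U2 stuck-at-0: output 1 ✓
  U2 stuck-at-1: output 0 ✗
  U3 stuck-at-0: output 0 ✗
  U3 stuck-at-1: output 1 ✓
  U4 stuck-at-0: output 0 ✗
  U4 stuck-at-1: output 1 ✓
  U5 stuck-at-0: output 0 ✗
  U5 stuck-at-1: output 1 ✓
Consistent faults: {U1 stuck-at-0, U2 stuck-at-0, U3 stuck-at-1, U4 stuck-at-1, U5 stuck-at-1} — 5 in all.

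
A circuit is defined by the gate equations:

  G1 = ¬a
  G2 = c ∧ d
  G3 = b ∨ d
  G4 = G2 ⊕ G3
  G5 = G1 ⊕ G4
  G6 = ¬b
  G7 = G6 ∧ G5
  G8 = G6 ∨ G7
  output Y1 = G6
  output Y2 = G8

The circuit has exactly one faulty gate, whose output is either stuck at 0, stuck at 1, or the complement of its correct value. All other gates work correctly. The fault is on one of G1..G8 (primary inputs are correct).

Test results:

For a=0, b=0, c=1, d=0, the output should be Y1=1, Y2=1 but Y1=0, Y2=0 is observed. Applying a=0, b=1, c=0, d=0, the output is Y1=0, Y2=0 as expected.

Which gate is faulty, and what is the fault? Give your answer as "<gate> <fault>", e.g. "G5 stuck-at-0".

G6 stuck-at-0

Fault-free values for test 1 (a=0, b=0, c=1, d=0): G1=1, G2=0, G3=0, G4=0, G5=1, G6=1, G7=1, G8=1, giving Y1=1, Y2=1. Observed Y1=0, Y2=0.
Test 1: faults giving observed Y1=0, Y2=0 are {G6 stuck-at-0, G6 inverted output}.
Test 2 (a=0, b=1, c=0, d=0): fault-free G1=1, G2=0, G3=1, G4=1, G5=0, G6=0, G7=0, G8=0 → Y1=0, Y2=0; observed Y1=0, Y2=0. Eliminates G6 inverted output.
Only G6 stuck-at-0 is consistent with every test.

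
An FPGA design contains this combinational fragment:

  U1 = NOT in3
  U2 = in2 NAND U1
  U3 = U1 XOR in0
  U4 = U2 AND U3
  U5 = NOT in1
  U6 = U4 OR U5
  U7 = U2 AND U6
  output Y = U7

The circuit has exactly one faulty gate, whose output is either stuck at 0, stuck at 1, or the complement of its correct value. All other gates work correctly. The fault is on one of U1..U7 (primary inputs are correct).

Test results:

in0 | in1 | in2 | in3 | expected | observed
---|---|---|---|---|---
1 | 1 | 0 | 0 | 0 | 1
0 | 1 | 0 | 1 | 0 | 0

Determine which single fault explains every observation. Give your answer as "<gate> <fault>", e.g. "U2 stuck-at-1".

U1 stuck-at-0

Fault-free values for test 1 (in0=1, in1=1, in2=0, in3=0): U1=1, U2=1, U3=0, U4=0, U5=0, U6=0, U7=0, giving Y=0. Observed 1.
Test 1: faults giving observed 1 are {U1 stuck-at-0, U1 inverted output, U3 stuck-at-1, U3 inverted output, U4 stuck-at-1, U4 inverted output, U5 stuck-at-1, U5 inverted output, U6 stuck-at-1, U6 inverted output, U7 stuck-at-1, U7 inverted output}.
Test 2 (in0=0, in1=1, in2=0, in3=1): fault-free U1=0, U2=1, U3=0, U4=0, U5=0, U6=0, U7=0 → 0; observed 0. Eliminates U1 inverted output, U3 stuck-at-1, U3 inverted output, U4 stuck-at-1, U4 inverted output, U5 stuck-at-1, U5 inverted output, U6 stuck-at-1, U6 inverted output, U7 stuck-at-1, U7 inverted output.
Only U1 stuck-at-0 is consistent with every test.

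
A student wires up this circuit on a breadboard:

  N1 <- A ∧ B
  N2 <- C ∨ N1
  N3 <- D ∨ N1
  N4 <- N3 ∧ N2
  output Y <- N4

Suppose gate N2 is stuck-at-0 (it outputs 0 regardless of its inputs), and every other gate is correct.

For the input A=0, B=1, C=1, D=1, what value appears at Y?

0

Propagate with N2 forced: N1=0, N2=0 [stuck-at-0], N3=1, N4=0.
So Y = 0. (Without the fault it would be 1.)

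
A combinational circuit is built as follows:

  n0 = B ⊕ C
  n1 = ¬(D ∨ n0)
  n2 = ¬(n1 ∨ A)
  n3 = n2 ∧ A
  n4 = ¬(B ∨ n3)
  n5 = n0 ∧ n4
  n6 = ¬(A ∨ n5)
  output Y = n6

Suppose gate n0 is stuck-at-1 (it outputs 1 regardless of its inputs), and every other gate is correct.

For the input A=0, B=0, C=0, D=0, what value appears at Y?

Propagate with n0 forced: n0=1 [stuck-at-1], n1=0, n2=1, n3=0, n4=1, n5=1, n6=0.
So Y = 0. (Without the fault it would be 1.)

0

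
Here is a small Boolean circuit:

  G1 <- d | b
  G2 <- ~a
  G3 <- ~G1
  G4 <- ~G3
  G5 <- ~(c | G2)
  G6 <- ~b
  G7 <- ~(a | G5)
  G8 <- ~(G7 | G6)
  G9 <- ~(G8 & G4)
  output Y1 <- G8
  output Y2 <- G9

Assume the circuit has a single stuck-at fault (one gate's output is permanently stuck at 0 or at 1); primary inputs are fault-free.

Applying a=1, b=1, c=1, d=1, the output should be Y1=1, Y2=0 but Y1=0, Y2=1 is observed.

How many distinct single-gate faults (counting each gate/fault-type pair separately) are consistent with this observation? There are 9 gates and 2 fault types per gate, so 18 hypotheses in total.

3

Fault-free: G1=1, G2=0, G3=0, G4=1, G5=0, G6=0, G7=0, G8=1, G9=0 → Y1=1, Y2=0. Observed Y1=0, Y2=1.
  G1: none of the 2 fault types match ✗
  G2: none of the 2 fault types match ✗
  G3: none of the 2 fault types match ✗
  G4: none of the 2 fault types match ✗
  G5: none of the 2 fault types match ✗
  G6: stuck-at-1 ✓; others ✗
  G7: stuck-at-1 ✓; others ✗
  G8: stuck-at-0 ✓; others ✗
  G9: none of the 2 fault types match ✗
Consistent faults: {G6 stuck-at-1, G7 stuck-at-1, G8 stuck-at-0} — 3 in all.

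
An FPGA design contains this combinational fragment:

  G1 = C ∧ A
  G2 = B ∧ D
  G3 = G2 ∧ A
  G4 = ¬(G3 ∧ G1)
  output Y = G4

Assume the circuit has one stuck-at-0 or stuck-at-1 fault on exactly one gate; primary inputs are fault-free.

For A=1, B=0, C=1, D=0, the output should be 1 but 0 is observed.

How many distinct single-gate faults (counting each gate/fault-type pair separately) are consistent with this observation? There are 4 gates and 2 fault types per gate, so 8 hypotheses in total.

Fault-free: G1=1, G2=0, G3=0, G4=1 → 1. Observed 0.
  G1 stuck-at-0: output 1 ✗
  G1 stuck-at-1: output 1 ✗
  G2 stuck-at-0: output 1 ✗
  G2 stuck-at-1: output 0 ✓
  G3 stuck-at-0: output 1 ✗
  G3 stuck-at-1: output 0 ✓
  G4 stuck-at-0: output 0 ✓
  G4 stuck-at-1: output 1 ✗
Consistent faults: {G2 stuck-at-1, G3 stuck-at-1, G4 stuck-at-0} — 3 in all.

3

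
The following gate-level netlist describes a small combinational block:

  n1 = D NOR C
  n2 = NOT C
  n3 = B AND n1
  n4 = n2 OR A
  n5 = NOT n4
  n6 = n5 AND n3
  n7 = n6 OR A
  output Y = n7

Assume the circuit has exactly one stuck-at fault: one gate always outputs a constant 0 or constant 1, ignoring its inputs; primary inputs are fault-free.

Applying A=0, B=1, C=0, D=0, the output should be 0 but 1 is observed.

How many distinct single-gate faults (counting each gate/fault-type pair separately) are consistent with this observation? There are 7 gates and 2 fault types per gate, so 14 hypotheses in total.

5

Fault-free: n1=1, n2=1, n3=1, n4=1, n5=0, n6=0, n7=0 → 0. Observed 1.
  n1 stuck-at-0: output 0 ✗
  n1 stuck-at-1: output 0 ✗
  n2 stuck-at-0: output 1 ✓
  n2 stuck-at-1: output 0 ✗
  n3 stuck-at-0: output 0 ✗
  n3 stuck-at-1: output 0 ✗
  n4 stuck-at-0: output 1 ✓
  n4 stuck-at-1: output 0 ✗
  n5 stuck-at-0: output 0 ✗
  n5 stuck-at-1: output 1 ✓
  n6 stuck-at-0: output 0 ✗
  n6 stuck-at-1: output 1 ✓
  n7 stuck-at-0: output 0 ✗
  n7 stuck-at-1: output 1 ✓
Consistent faults: {n2 stuck-at-0, n4 stuck-at-0, n5 stuck-at-1, n6 stuck-at-1, n7 stuck-at-1} — 5 in all.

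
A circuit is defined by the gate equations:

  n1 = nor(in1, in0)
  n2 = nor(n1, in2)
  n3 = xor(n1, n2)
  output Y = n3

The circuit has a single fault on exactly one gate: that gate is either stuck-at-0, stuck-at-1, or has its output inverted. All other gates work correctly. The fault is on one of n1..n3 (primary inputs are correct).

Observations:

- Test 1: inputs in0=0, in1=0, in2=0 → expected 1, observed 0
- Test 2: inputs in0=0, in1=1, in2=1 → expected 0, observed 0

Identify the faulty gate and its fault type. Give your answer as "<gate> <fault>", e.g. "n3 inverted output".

Fault-free values for test 1 (in0=0, in1=0, in2=0): n1=1, n2=0, n3=1, giving Y=1. Observed 0.
Test 1: faults giving observed 0 are {n2 stuck-at-1, n2 inverted output, n3 stuck-at-0, n3 inverted output}.
Test 2 (in0=0, in1=1, in2=1): fault-free n1=0, n2=0, n3=0 → 0; observed 0. Eliminates n2 stuck-at-1, n2 inverted output, n3 inverted output.
Only n3 stuck-at-0 is consistent with every test.

n3 stuck-at-0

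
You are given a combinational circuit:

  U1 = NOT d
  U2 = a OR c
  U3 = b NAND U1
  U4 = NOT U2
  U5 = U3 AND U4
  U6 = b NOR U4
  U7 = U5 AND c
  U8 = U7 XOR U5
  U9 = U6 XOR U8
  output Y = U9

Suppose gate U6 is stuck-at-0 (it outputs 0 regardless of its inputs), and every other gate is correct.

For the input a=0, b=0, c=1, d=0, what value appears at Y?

0

Propagate with U6 forced: U1=1, U2=1, U3=1, U4=0, U5=0, U6=0 [stuck-at-0], U7=0, U8=0, U9=0.
So Y = 0. (Without the fault it would be 1.)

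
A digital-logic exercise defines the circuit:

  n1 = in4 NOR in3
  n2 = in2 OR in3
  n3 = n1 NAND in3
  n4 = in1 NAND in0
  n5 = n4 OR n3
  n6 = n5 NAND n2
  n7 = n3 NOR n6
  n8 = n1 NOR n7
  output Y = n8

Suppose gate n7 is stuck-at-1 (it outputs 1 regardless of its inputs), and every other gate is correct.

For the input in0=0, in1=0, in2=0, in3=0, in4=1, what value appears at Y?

Propagate with n7 forced: n1=0, n2=0, n3=1, n4=1, n5=1, n6=1, n7=1 [stuck-at-1], n8=0.
So Y = 0. (Without the fault it would be 1.)

0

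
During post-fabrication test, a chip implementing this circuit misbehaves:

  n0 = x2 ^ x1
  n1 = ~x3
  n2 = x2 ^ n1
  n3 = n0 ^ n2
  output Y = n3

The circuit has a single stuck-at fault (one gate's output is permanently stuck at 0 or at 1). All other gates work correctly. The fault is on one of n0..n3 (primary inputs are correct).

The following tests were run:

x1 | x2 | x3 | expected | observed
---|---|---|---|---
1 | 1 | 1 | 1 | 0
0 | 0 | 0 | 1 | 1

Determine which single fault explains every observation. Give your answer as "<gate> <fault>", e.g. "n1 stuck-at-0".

Fault-free values for test 1 (x1=1, x2=1, x3=1): n0=0, n1=0, n2=1, n3=1, giving Y=1. Observed 0.
Test 1: faults giving observed 0 are {n0 stuck-at-1, n1 stuck-at-1, n2 stuck-at-0, n3 stuck-at-0}.
Test 2 (x1=0, x2=0, x3=0): fault-free n0=0, n1=1, n2=1, n3=1 → 1; observed 1. Eliminates n0 stuck-at-1, n2 stuck-at-0, n3 stuck-at-0.
Only n1 stuck-at-1 is consistent with every test.

n1 stuck-at-1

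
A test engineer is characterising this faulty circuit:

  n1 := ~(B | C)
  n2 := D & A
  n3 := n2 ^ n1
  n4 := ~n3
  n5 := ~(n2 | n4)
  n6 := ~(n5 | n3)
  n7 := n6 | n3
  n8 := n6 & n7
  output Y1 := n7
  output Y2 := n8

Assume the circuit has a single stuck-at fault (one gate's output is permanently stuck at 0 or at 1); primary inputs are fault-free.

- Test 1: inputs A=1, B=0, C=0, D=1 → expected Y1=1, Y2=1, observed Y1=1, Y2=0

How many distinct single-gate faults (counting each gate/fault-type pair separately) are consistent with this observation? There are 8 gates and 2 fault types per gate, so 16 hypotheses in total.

Fault-free: n1=1, n2=1, n3=0, n4=1, n5=0, n6=1, n7=1, n8=1 → Y1=1, Y2=1. Observed Y1=1, Y2=0.
  n1: stuck-at-0 ✓; others ✗
  n2: stuck-at-0 ✓; others ✗
  n3: stuck-at-1 ✓; others ✗
  n4: none of the 2 fault types match ✗
  n5: none of the 2 fault types match ✗
  n6: none of the 2 fault types match ✗
  n7: none of the 2 fault types match ✗
  n8: stuck-at-0 ✓; others ✗
Consistent faults: {n1 stuck-at-0, n2 stuck-at-0, n3 stuck-at-1, n8 stuck-at-0} — 4 in all.

4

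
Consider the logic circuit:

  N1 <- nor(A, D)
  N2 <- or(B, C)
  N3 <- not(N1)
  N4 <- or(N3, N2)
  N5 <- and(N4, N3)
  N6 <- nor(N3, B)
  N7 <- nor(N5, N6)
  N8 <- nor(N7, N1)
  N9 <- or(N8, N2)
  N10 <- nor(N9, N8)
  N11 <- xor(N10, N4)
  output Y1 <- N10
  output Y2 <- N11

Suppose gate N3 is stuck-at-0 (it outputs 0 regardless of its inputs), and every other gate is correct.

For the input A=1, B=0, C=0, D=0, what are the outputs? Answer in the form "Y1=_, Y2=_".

Y1=0, Y2=0

Propagate with N3 forced: N1=0, N2=0, N3=0 [stuck-at-0], N4=0, N5=0, N6=1, N7=0, N8=1, N9=1, N10=0, N11=0.
So the outputs are Y1=0, Y2=0. (Without the fault they would be Y1=0, Y2=1.)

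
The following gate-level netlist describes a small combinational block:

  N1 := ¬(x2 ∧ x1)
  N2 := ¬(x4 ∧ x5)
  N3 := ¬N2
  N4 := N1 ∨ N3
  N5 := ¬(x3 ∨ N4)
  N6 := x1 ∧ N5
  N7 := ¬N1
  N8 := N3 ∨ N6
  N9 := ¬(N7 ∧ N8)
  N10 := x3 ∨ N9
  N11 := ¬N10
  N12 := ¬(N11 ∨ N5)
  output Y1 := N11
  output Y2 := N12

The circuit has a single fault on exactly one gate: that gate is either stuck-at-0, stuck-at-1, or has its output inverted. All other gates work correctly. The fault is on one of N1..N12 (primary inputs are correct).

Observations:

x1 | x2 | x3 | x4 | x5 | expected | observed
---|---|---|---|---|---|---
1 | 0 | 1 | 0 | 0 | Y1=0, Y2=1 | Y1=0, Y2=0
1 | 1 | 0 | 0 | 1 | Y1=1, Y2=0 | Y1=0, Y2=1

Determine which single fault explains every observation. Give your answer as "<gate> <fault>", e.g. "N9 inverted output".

Fault-free values for test 1 (x1=1, x2=0, x3=1, x4=0, x5=0): N1=1, N2=1, N3=0, N4=1, N5=0, N6=0, N7=0, N8=0, N9=1, N10=1, N11=0, N12=1, giving Y1=0, Y2=1. Observed Y1=0, Y2=0.
Test 1: faults giving observed Y1=0, Y2=0 are {N5 stuck-at-1, N5 inverted output, N12 stuck-at-0, N12 inverted output}.
Test 2 (x1=1, x2=1, x3=0, x4=0, x5=1): fault-free N1=0, N2=1, N3=0, N4=0, N5=1, N6=1, N7=1, N8=1, N9=0, N10=0, N11=1, N12=0 → Y1=1, Y2=0; observed Y1=0, Y2=1. Eliminates N5 stuck-at-1, N12 stuck-at-0, N12 inverted output.
Only N5 inverted output is consistent with every test.

N5 inverted output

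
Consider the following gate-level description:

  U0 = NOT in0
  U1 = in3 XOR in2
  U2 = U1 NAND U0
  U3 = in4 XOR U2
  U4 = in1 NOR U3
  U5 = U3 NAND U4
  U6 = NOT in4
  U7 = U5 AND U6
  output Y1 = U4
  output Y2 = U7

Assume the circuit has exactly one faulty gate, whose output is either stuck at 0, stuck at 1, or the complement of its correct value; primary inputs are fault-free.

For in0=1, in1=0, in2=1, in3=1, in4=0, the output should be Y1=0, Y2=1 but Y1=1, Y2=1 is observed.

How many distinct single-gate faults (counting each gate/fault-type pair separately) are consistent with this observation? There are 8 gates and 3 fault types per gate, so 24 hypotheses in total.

4

Fault-free: U0=0, U1=0, U2=1, U3=1, U4=0, U5=1, U6=1, U7=1 → Y1=0, Y2=1. Observed Y1=1, Y2=1.
  U0: none of the 3 fault types match ✗
  U1: none of the 3 fault types match ✗
  U2: stuck-at-0, inverted output ✓; others ✗
  U3: stuck-at-0, inverted output ✓; others ✗
  U4: none of the 3 fault types match ✗
  U5: none of the 3 fault types match ✗
  U6: none of the 3 fault types match ✗
  U7: none of the 3 fault types match ✗
Consistent faults: {U2 stuck-at-0, U2 inverted output, U3 stuck-at-0, U3 inverted output} — 4 in all.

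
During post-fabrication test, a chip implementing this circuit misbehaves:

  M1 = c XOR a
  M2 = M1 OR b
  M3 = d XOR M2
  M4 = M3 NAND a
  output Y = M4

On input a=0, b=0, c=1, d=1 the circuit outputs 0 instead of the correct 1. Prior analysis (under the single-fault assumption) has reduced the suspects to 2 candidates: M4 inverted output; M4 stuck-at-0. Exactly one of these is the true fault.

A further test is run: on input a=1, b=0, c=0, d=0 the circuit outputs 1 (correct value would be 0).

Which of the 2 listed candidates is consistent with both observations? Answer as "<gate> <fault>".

M4 inverted output

Evaluate each candidate on input a=1, b=0, c=0, d=0:
  M4 inverted output: M1=1, M2=1, M3=1, M4=1 [inverted output] → 1 — matches
  M4 stuck-at-0: M1=1, M2=1, M3=1, M4=0 [stuck-at-0] → 0 — eliminated
Only M4 inverted output reproduces the observed 1.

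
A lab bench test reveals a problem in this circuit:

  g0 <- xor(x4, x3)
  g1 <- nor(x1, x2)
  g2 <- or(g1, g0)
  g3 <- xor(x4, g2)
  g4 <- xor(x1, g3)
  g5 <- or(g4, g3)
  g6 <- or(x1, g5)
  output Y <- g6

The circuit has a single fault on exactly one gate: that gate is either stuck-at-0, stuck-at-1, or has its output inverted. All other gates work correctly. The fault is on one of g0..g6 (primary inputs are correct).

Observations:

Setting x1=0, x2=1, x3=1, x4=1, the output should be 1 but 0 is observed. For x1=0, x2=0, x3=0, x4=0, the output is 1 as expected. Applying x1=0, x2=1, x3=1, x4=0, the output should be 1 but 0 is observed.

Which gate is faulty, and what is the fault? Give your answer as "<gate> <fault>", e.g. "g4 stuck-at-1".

g0 inverted output

Fault-free values for test 1 (x1=0, x2=1, x3=1, x4=1): g0=0, g1=0, g2=0, g3=1, g4=1, g5=1, g6=1, giving Y=1. Observed 0.
Test 1: faults giving observed 0 are {g0 stuck-at-1, g0 inverted output, g1 stuck-at-1, g1 inverted output, g2 stuck-at-1, g2 inverted output, g3 stuck-at-0, g3 inverted output, g5 stuck-at-0, g5 inverted output, g6 stuck-at-0, g6 inverted output}.
Test 2 (x1=0, x2=0, x3=0, x4=0): fault-free g0=0, g1=1, g2=1, g3=1, g4=1, g5=1, g6=1 → 1; observed 1. Eliminates g1 inverted output, g2 inverted output, g3 stuck-at-0, g3 inverted output, g5 stuck-at-0, g5 inverted output, g6 stuck-at-0, g6 inverted output.
Test 3 (x1=0, x2=1, x3=1, x4=0): fault-free g0=1, g1=0, g2=1, g3=1, g4=1, g5=1, g6=1 → 1; observed 0. Eliminates g0 stuck-at-1, g1 stuck-at-1, g2 stuck-at-1.
Only g0 inverted output is consistent with every test.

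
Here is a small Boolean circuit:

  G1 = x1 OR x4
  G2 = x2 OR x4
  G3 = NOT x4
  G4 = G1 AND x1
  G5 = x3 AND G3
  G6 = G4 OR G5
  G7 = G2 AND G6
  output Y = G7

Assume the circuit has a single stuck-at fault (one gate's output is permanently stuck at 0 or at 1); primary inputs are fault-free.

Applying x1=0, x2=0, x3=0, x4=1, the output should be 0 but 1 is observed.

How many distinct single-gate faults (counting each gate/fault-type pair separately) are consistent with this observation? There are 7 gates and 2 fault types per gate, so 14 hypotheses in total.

4

Fault-free: G1=1, G2=1, G3=0, G4=0, G5=0, G6=0, G7=0 → 0. Observed 1.
  G1 stuck-at-0: output 0 ✗
  G1 stuck-at-1: output 0 ✗
  G2 stuck-at-0: output 0 ✗
  G2 stuck-at-1: output 0 ✗
  G3 stuck-at-0: output 0 ✗
  G3 stuck-at-1: output 0 ✗
  G4 stuck-at-0: output 0 ✗
  G4 stuck-at-1: output 1 ✓
  G5 stuck-at-0: output 0 ✗
  G5 stuck-at-1: output 1 ✓
  G6 stuck-at-0: output 0 ✗
  G6 stuck-at-1: output 1 ✓
  G7 stuck-at-0: output 0 ✗
  G7 stuck-at-1: output 1 ✓
Consistent faults: {G4 stuck-at-1, G5 stuck-at-1, G6 stuck-at-1, G7 stuck-at-1} — 4 in all.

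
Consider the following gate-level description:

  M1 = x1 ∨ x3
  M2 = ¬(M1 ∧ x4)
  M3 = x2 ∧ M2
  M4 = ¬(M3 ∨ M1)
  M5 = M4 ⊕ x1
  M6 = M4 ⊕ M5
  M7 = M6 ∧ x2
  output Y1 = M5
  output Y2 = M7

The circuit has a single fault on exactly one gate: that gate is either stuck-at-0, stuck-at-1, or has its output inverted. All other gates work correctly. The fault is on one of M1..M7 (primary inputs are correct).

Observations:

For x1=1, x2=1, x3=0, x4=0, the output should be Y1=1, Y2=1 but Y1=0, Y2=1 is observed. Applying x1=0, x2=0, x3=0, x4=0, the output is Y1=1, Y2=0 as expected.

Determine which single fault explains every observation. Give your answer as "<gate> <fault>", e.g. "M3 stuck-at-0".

Fault-free values for test 1 (x1=1, x2=1, x3=0, x4=0): M1=1, M2=1, M3=1, M4=0, M5=1, M6=1, M7=1, giving Y1=1, Y2=1. Observed Y1=0, Y2=1.
Test 1: faults giving observed Y1=0, Y2=1 are {M4 stuck-at-1, M4 inverted output}.
Test 2 (x1=0, x2=0, x3=0, x4=0): fault-free M1=0, M2=1, M3=0, M4=1, M5=1, M6=0, M7=0 → Y1=1, Y2=0; observed Y1=1, Y2=0. Eliminates M4 inverted output.
Only M4 stuck-at-1 is consistent with every test.

M4 stuck-at-1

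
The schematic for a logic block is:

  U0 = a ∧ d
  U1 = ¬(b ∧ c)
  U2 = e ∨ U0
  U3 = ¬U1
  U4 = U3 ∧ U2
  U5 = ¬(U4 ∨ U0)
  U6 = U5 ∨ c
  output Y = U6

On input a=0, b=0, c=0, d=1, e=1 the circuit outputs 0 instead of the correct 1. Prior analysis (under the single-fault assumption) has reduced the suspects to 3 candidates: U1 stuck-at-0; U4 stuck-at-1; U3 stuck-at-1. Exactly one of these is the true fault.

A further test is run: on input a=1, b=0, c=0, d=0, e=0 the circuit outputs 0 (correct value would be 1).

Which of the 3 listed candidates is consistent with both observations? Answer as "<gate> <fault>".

U4 stuck-at-1

Evaluate each candidate on input a=1, b=0, c=0, d=0, e=0:
  U1 stuck-at-0: U0=0, U1=0 [stuck-at-0], U2=0, U3=1, U4=0, U5=1, U6=1 → 1 — eliminated
  U4 stuck-at-1: U0=0, U1=1, U2=0, U3=0, U4=1 [stuck-at-1], U5=0, U6=0 → 0 — matches
  U3 stuck-at-1: U0=0, U1=1, U2=0, U3=1 [stuck-at-1], U4=0, U5=1, U6=1 → 1 — eliminated
Only U4 stuck-at-1 reproduces the observed 0.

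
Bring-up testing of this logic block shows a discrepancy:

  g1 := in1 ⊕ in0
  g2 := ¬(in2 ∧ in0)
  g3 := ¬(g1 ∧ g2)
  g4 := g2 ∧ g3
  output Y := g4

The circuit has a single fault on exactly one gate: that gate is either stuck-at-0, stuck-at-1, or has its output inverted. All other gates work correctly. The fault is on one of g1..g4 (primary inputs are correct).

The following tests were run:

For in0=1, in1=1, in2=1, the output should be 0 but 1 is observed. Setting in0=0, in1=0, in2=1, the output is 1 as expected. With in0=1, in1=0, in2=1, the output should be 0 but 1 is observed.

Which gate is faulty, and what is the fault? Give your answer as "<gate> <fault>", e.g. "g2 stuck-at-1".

Fault-free values for test 1 (in0=1, in1=1, in2=1): g1=0, g2=0, g3=1, g4=0, giving Y=0. Observed 1.
Test 1: faults giving observed 1 are {g2 stuck-at-1, g2 inverted output, g4 stuck-at-1, g4 inverted output}.
Test 2 (in0=0, in1=0, in2=1): fault-free g1=0, g2=1, g3=1, g4=1 → 1; observed 1. Eliminates g2 inverted output, g4 inverted output.
Test 3 (in0=1, in1=0, in2=1): fault-free g1=1, g2=0, g3=1, g4=0 → 0; observed 1. Eliminates g2 stuck-at-1.
Only g4 stuck-at-1 is consistent with every test.

g4 stuck-at-1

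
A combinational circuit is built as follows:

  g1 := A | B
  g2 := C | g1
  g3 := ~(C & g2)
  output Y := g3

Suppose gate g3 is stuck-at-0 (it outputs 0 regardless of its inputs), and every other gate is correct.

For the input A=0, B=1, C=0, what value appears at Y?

0

Propagate with g3 forced: g1=1, g2=1, g3=0 [stuck-at-0].
So Y = 0. (Without the fault it would be 1.)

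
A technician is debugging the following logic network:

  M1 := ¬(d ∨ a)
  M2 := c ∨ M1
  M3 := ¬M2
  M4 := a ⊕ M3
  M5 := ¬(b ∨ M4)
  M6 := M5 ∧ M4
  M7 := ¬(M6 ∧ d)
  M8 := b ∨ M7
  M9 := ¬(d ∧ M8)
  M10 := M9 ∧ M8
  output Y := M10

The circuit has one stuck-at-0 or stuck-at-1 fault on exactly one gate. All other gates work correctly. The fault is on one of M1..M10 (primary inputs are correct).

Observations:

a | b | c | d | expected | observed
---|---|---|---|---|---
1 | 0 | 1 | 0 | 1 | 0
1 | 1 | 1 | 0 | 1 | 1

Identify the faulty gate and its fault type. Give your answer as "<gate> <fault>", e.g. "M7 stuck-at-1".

M7 stuck-at-0

Fault-free values for test 1 (a=1, b=0, c=1, d=0): M1=0, M2=1, M3=0, M4=1, M5=0, M6=0, M7=1, M8=1, M9=1, M10=1, giving Y=1. Observed 0.
Test 1: faults giving observed 0 are {M7 stuck-at-0, M8 stuck-at-0, M9 stuck-at-0, M10 stuck-at-0}.
Test 2 (a=1, b=1, c=1, d=0): fault-free M1=0, M2=1, M3=0, M4=1, M5=0, M6=0, M7=1, M8=1, M9=1, M10=1 → 1; observed 1. Eliminates M8 stuck-at-0, M9 stuck-at-0, M10 stuck-at-0.
Only M7 stuck-at-0 is consistent with every test.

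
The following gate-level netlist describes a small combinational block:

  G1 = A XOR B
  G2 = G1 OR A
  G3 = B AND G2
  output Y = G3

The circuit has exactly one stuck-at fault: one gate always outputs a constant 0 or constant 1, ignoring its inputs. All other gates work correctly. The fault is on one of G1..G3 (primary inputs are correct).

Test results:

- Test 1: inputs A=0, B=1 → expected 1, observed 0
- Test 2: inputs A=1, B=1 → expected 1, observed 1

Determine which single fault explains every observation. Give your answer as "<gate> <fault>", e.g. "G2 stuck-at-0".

Fault-free values for test 1 (A=0, B=1): G1=1, G2=1, G3=1, giving Y=1. Observed 0.
Test 1: faults giving observed 0 are {G1 stuck-at-0, G2 stuck-at-0, G3 stuck-at-0}.
Test 2 (A=1, B=1): fault-free G1=0, G2=1, G3=1 → 1; observed 1. Eliminates G2 stuck-at-0, G3 stuck-at-0.
Only G1 stuck-at-0 is consistent with every test.

G1 stuck-at-0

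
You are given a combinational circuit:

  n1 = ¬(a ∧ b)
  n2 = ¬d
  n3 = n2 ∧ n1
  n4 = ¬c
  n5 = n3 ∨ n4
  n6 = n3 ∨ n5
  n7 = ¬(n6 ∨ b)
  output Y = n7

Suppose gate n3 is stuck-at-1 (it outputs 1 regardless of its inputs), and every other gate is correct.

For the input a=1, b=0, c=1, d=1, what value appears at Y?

0

Propagate with n3 forced: n1=1, n2=0, n3=1 [stuck-at-1], n4=0, n5=1, n6=1, n7=0.
So Y = 0. (Without the fault it would be 1.)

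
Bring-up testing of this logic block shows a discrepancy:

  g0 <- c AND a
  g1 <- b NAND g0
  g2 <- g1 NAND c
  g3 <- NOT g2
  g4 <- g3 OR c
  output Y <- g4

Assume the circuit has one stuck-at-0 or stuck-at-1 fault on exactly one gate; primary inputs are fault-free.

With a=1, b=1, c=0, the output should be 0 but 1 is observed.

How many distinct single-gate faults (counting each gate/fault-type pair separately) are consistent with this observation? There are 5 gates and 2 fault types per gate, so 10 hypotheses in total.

3

Fault-free: g0=0, g1=1, g2=1, g3=0, g4=0 → 0. Observed 1.
  g0 stuck-at-0: output 0 ✗
  g0 stuck-at-1: output 0 ✗
  g1 stuck-at-0: output 0 ✗
  g1 stuck-at-1: output 0 ✗
  g2 stuck-at-0: output 1 ✓
  g2 stuck-at-1: output 0 ✗
  g3 stuck-at-0: output 0 ✗
  g3 stuck-at-1: output 1 ✓
  g4 stuck-at-0: output 0 ✗
  g4 stuck-at-1: output 1 ✓
Consistent faults: {g2 stuck-at-0, g3 stuck-at-1, g4 stuck-at-1} — 3 in all.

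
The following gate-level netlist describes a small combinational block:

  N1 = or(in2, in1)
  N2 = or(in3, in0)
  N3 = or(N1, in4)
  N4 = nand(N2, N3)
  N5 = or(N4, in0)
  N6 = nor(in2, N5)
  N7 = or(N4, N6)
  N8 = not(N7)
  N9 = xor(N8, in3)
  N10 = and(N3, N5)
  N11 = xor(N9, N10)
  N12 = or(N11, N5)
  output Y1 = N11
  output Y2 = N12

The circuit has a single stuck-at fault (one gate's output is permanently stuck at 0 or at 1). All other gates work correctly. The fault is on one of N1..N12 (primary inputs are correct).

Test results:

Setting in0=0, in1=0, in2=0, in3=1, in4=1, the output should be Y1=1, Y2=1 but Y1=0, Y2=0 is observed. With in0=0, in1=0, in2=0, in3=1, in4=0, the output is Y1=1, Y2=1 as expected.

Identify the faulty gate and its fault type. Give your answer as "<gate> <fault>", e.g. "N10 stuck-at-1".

Fault-free values for test 1 (in0=0, in1=0, in2=0, in3=1, in4=1): N1=0, N2=1, N3=1, N4=0, N5=0, N6=1, N7=1, N8=0, N9=1, N10=0, N11=1, N12=1, giving Y1=1, Y2=1. Observed Y1=0, Y2=0.
Test 1: faults giving observed Y1=0, Y2=0 are {N6 stuck-at-0, N7 stuck-at-0, N8 stuck-at-1, N9 stuck-at-0, N10 stuck-at-1, N11 stuck-at-0}.
Test 2 (in0=0, in1=0, in2=0, in3=1, in4=0): fault-free N1=0, N2=1, N3=0, N4=1, N5=1, N6=0, N7=1, N8=0, N9=1, N10=0, N11=1, N12=1 → Y1=1, Y2=1; observed Y1=1, Y2=1. Eliminates N7 stuck-at-0, N8 stuck-at-1, N9 stuck-at-0, N10 stuck-at-1, N11 stuck-at-0.
Only N6 stuck-at-0 is consistent with every test.

N6 stuck-at-0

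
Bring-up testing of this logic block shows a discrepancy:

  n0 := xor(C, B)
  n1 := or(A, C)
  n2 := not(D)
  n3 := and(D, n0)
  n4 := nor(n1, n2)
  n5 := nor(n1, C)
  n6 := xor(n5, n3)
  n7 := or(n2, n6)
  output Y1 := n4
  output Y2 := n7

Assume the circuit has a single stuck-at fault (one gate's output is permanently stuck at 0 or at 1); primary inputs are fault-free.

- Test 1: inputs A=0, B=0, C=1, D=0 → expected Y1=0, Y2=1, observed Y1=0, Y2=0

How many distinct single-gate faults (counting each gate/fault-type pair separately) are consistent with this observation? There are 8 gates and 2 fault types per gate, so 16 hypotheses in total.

2

Fault-free: n0=1, n1=1, n2=1, n3=0, n4=0, n5=0, n6=0, n7=1 → Y1=0, Y2=1. Observed Y1=0, Y2=0.
  n0: none of the 2 fault types match ✗
  n1: none of the 2 fault types match ✗
  n2: stuck-at-0 ✓; others ✗
  n3: none of the 2 fault types match ✗
  n4: none of the 2 fault types match ✗
  n5: none of the 2 fault types match ✗
  n6: none of the 2 fault types match ✗
  n7: stuck-at-0 ✓; others ✗
Consistent faults: {n2 stuck-at-0, n7 stuck-at-0} — 2 in all.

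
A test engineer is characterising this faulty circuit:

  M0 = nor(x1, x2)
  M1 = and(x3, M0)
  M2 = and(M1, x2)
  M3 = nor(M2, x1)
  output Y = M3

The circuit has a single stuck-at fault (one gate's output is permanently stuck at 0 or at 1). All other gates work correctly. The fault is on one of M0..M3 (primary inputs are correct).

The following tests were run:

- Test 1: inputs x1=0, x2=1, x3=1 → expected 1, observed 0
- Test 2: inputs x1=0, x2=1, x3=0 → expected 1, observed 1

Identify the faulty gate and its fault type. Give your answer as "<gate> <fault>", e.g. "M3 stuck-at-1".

Fault-free values for test 1 (x1=0, x2=1, x3=1): M0=0, M1=0, M2=0, M3=1, giving Y=1. Observed 0.
Test 1: faults giving observed 0 are {M0 stuck-at-1, M1 stuck-at-1, M2 stuck-at-1, M3 stuck-at-0}.
Test 2 (x1=0, x2=1, x3=0): fault-free M0=0, M1=0, M2=0, M3=1 → 1; observed 1. Eliminates M1 stuck-at-1, M2 stuck-at-1, M3 stuck-at-0.
Only M0 stuck-at-1 is consistent with every test.

M0 stuck-at-1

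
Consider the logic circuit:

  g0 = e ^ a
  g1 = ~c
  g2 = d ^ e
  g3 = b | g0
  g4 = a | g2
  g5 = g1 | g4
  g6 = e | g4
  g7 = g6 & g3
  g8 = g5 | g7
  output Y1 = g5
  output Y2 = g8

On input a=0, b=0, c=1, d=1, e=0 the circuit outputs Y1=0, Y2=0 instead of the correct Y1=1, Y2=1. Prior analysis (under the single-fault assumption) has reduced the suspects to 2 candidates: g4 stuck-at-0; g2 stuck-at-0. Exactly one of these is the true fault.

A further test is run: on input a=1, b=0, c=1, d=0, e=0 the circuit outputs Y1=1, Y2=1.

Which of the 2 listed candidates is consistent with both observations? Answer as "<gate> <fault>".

g2 stuck-at-0

Evaluate each candidate on input a=1, b=0, c=1, d=0, e=0:
  g4 stuck-at-0: g0=1, g1=0, g2=0, g3=1, g4=0 [stuck-at-0], g5=0, g6=0, g7=0, g8=0 → Y1=0, Y2=0 — eliminated
  g2 stuck-at-0: g0=1, g1=0, g2=0 [stuck-at-0], g3=1, g4=1, g5=1, g6=1, g7=1, g8=1 → Y1=1, Y2=1 — matches
Only g2 stuck-at-0 reproduces the observed Y1=1, Y2=1.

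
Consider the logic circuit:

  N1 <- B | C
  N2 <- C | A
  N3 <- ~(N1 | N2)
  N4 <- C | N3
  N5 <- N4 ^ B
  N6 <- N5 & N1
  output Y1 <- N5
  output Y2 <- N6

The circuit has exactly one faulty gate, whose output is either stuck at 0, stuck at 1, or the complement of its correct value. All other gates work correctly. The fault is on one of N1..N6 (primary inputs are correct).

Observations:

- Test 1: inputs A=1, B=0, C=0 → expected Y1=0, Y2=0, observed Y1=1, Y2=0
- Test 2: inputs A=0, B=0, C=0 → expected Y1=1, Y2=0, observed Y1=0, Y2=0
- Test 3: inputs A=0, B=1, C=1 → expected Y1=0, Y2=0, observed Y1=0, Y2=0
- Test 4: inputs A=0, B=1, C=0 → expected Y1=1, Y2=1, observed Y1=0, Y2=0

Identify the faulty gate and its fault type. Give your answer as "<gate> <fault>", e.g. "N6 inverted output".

N3 inverted output

Fault-free values for test 1 (A=1, B=0, C=0): N1=0, N2=1, N3=0, N4=0, N5=0, N6=0, giving Y1=0, Y2=0. Observed Y1=1, Y2=0.
Test 1: faults giving observed Y1=1, Y2=0 are {N2 stuck-at-0, N2 inverted output, N3 stuck-at-1, N3 inverted output, N4 stuck-at-1, N4 inverted output, N5 stuck-at-1, N5 inverted output}.
Test 2 (A=0, B=0, C=0): fault-free N1=0, N2=0, N3=1, N4=1, N5=1, N6=0 → Y1=1, Y2=0; observed Y1=0, Y2=0. Eliminates N2 stuck-at-0, N3 stuck-at-1, N4 stuck-at-1, N5 stuck-at-1.
Test 3 (A=0, B=1, C=1): fault-free N1=1, N2=1, N3=0, N4=1, N5=0, N6=0 → Y1=0, Y2=0; observed Y1=0, Y2=0. Eliminates N4 inverted output, N5 inverted output.
Test 4 (A=0, B=1, C=0): fault-free N1=1, N2=0, N3=0, N4=0, N5=1, N6=1 → Y1=1, Y2=1; observed Y1=0, Y2=0. Eliminates N2 inverted output.
Only N3 inverted output is consistent with every test.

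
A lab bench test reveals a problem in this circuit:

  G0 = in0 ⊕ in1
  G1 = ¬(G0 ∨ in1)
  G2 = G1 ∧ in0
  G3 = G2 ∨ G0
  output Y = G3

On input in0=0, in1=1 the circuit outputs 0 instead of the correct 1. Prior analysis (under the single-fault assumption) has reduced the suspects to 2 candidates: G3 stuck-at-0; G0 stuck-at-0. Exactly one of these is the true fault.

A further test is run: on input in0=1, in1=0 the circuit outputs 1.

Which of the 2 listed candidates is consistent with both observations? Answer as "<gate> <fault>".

G0 stuck-at-0

Evaluate each candidate on input in0=1, in1=0:
  G3 stuck-at-0: G0=1, G1=0, G2=0, G3=0 [stuck-at-0] → 0 — eliminated
  G0 stuck-at-0: G0=0 [stuck-at-0], G1=1, G2=1, G3=1 → 1 — matches
Only G0 stuck-at-0 reproduces the observed 1.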